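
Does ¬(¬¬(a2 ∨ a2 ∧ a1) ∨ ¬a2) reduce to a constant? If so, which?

¬(¬¬(a2 ∨ a2 ∧ a1) ∨ ¬a2)
= ¬(a2 ∨ a2 ∧ a1) ∧ a2
= ¬a2 ∧ a2
= False

yes, False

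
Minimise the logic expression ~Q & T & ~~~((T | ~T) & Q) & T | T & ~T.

~Q & T

~Q & T & ~~~((T | ~T) & Q) & T | T & ~T
= ~Q & T & ~~~((T | ~T) & Q) & T   — complement / identity
= ~Q & T & ~~~Q & T   — complement / identity
= ~Q & T & ~Q & T   — double negation
= ~Q & T   — idempotence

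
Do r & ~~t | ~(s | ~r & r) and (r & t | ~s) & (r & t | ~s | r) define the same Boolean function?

E1: r & ~~t | ~(s | ~r & r)
    = r & t | ~(s | ~r & r)
    = r & t | ~s
E2: (r & t | ~s) & (r & t | ~s | r)
    = r & t | ~s
Both reduce to r & t | ~s, so they are equivalent.

Yes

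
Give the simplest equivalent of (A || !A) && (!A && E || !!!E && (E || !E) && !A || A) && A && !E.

(A || !A) && (!A && E || !!!E && (E || !E) && !A || A) && A && !E
= (A || !A) && (!A && E || !!!E && !A || A) && A && !E   — complement / identity
= (A || !A) && (!A && E || !E && !A || A) && A && !E   — double negation
= (A || !A) && (!A || A) && A && !E   — distribution
= (A || !A) && A && !E   — complement / identity
= A && !E   — complement / identity

A && !E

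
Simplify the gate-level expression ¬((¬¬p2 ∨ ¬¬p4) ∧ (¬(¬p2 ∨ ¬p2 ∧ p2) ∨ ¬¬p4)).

¬((¬¬p2 ∨ ¬¬p4) ∧ (¬(¬p2 ∨ ¬p2 ∧ p2) ∨ ¬¬p4))
= ¬((¬¬p2 ∨ ¬¬p4) ∧ (¬¬p2 ∨ ¬¬p4))
= ¬(¬¬p2 ∨ ¬¬p4)
= ¬p2 ∧ ¬p4

¬p2 ∧ ¬p4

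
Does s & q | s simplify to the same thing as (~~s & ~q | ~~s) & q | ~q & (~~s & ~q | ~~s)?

E1: s & q | s
    = s   [absorption]
E2: (~~s & ~q | ~~s) & q | ~q & (~~s & ~q | ~~s)
    = ~~s & ~q | ~~s   [distribution]
    = ~~s   [absorption]
    = s   [double negation]
Both reduce to s, so they are equivalent.

Yes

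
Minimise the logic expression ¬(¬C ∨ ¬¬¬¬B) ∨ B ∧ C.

C

¬(¬C ∨ ¬¬¬¬B) ∨ B ∧ C
= ¬(¬C ∨ ¬¬B) ∨ B ∧ C   (double negation)
= C ∧ ¬B ∨ B ∧ C   (De Morgan)
= C   (distribution)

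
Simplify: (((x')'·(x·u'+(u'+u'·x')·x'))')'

x·u'

(((x')'·(x·u'+(u'+u'·x')·x'))')'
= (((x')'·(x·u'+u'·x'))')'
= ((x·(x·u'+u'·x'))')'
= x·(x·u'+u'·x')
= x·u'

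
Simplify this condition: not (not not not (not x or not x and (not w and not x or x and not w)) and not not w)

not (not not not (not x or not x and (not w and not x or x and not w)) and not not w)
= not (not not not (not x or not x and not w and (not x or x)) and not not w)   [distribution]
= not (not (not x or not x and not w and (not x or x)) and not not w)   [double negation]
= not (not (not x or not x and not w) and not not w)   [complement / identity]
= not (not not x and not not w)   [absorption]
= not x or not w   [De Morgan]

not x or not w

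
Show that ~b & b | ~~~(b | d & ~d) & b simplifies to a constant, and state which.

0

~b & b | ~~~(b | d & ~d) & b
= ~b & b | ~~~b & b   [complement / identity]
= ~b & b | ~b & b   [double negation]
= ~b & b   [idempotence]
= 0   [complement]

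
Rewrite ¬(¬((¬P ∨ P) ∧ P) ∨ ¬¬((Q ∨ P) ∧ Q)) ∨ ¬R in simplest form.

¬(¬((¬P ∨ P) ∧ P) ∨ ¬¬((Q ∨ P) ∧ Q)) ∨ ¬R
= (¬P ∨ P) ∧ P ∧ ¬((Q ∨ P) ∧ Q) ∨ ¬R   (De Morgan)
= (¬P ∨ P) ∧ P ∧ ¬Q ∨ ¬R   (absorption)
= P ∧ ¬Q ∨ ¬R   (complement / identity)

P ∧ ¬Q ∨ ¬R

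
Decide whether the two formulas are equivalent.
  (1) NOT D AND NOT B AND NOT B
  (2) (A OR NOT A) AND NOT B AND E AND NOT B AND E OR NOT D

No

E1: NOT D AND NOT B AND NOT B
    = NOT D AND NOT B   — idempotence
E2: (A OR NOT A) AND NOT B AND E AND NOT B AND E OR NOT D
    = NOT B AND E AND NOT B AND E OR NOT D   — complement / identity
    = NOT B AND E OR NOT D   — idempotence
These differ: at A=0, B=1, D=0, E=0, E1 = 0 but E2 = 1.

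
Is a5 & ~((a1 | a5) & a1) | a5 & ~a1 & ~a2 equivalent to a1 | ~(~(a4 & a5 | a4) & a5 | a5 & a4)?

No

E1: a5 & ~((a1 | a5) & a1) | a5 & ~a1 & ~a2
    = a5 & ~a1 | a5 & ~a1 & ~a2   — absorption
    = a5 & ~a1   — absorption
E2: a1 | ~(~(a4 & a5 | a4) & a5 | a5 & a4)
    = a1 | ~(~a4 & a5 | a5 & a4)   — absorption
    = a1 | ~a5   — distribution
These differ: at a1=1, a2=0, a4=1, a5=0, E1 = 0 but E2 = 1.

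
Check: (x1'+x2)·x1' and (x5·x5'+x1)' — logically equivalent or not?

E1: (x1'+x2)·x1'
    = x1'
E2: (x5·x5'+x1)'
    = x1'
Both reduce to x1', so they are equivalent.

Yes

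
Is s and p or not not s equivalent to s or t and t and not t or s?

E1: s and p or not not s
    = s and p or s   [double negation]
    = s   [absorption]
E2: s or t and t and not t or s
    = s or t and not t or s   [idempotence]
    = s or s   [complement / identity]
    = s   [idempotence]
Both reduce to s, so they are equivalent.

Yes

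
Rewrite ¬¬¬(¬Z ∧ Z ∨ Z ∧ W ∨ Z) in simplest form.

¬Z

¬¬¬(¬Z ∧ Z ∨ Z ∧ W ∨ Z)
= ¬¬¬(Z ∧ W ∨ Z)   [complement / identity]
= ¬¬¬Z   [absorption]
= ¬Z   [double negation]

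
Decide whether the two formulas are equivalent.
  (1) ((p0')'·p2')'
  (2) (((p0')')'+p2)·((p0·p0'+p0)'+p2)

E1: ((p0')'·p2')'
    = p0'+p2   [De Morgan]
E2: (((p0')')'+p2)·((p0·p0'+p0)'+p2)
    = (((p0')')'+p2)·(p0'+p2)   [complement / identity]
    = (p0'+p2)·(p0'+p2)   [double negation]
    = p0'+p2   [idempotence]
Both reduce to p0'+p2, so they are equivalent.

Yes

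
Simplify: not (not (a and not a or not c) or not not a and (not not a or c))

not (not (a and not a or not c) or not not a and (not not a or c))
= not (not (a and not a or not c) or not not a)   (absorption)
= (a and not a or not c) and not a   (De Morgan)
= not c and not a   (complement / identity)

not c and not a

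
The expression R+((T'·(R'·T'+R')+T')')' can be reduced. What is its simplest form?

R+((T'·(R'·T'+R')+T')')'
= R+((T'·R'+T')')'   (absorption)
= R+((T')')'   (absorption)
= R+T'   (double negation)

R+T'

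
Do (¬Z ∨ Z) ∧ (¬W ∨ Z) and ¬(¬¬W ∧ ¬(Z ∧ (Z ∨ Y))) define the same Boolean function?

Yes

E1: (¬Z ∨ Z) ∧ (¬W ∨ Z)
    = ¬W ∨ Z   [complement / identity]
E2: ¬(¬¬W ∧ ¬(Z ∧ (Z ∨ Y)))
    = ¬W ∨ Z ∧ (Z ∨ Y)   [De Morgan]
    = ¬W ∨ Z   [absorption]
Both reduce to ¬W ∨ Z, so they are equivalent.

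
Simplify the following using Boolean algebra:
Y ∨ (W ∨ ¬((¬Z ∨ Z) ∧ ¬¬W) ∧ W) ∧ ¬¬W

Y ∨ W

Y ∨ (W ∨ ¬((¬Z ∨ Z) ∧ ¬¬W) ∧ W) ∧ ¬¬W
= Y ∨ (W ∨ ¬((¬Z ∨ Z) ∧ W) ∧ W) ∧ ¬¬W   (double negation)
= Y ∨ (W ∨ ¬W ∧ W) ∧ ¬¬W   (complement / identity)
= Y ∨ W ∧ ¬¬W   (complement / identity)
= Y ∨ W ∧ W   (double negation)
= Y ∨ W   (idempotence)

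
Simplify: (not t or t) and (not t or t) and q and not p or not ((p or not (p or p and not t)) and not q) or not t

(not t or t) and (not t or t) and q and not p or not ((p or not (p or p and not t)) and not q) or not t
= (not t or t) and (not t or t) and q and not p or not ((p or not p) and not q) or not t   (absorption)
= (not t or t) and q and not p or not ((p or not p) and not q) or not t   (complement / identity)
= (not t or t) and q and not p or not not q or not t   (complement / identity)
= (not t or t) and q and not p or q or not t   (double negation)
= q and not p or q or not t   (complement / identity)
= q or not t   (absorption)

q or not t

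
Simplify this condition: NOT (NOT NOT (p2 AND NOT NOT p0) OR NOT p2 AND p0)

NOT (NOT NOT (p2 AND NOT NOT p0) OR NOT p2 AND p0)
= NOT (NOT NOT (p2 AND p0) OR NOT p2 AND p0)   — double negation
= NOT (p2 AND p0 OR NOT p2 AND p0)   — double negation
= NOT p0   — distribution

NOT p0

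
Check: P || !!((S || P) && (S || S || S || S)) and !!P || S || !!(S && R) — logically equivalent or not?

E1: P || !!((S || P) && (S || S || S || S))
    = P || (S || P) && (S || S || S || S)
    = P || (S || P) && (S || S)
    = P || (S || P) && S
    = P || S
E2: !!P || S || !!(S && R)
    = !!P || S || S && R
    = P || S || S && R
    = P || S
Both reduce to P || S, so they are equivalent.

Yes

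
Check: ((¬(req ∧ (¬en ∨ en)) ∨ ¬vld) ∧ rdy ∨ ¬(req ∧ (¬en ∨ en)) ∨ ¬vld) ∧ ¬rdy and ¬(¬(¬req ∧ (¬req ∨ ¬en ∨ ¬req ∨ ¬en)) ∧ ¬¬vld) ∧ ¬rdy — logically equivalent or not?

Yes

E1: ((¬(req ∧ (¬en ∨ en)) ∨ ¬vld) ∧ rdy ∨ ¬(req ∧ (¬en ∨ en)) ∨ ¬vld) ∧ ¬rdy
    = (¬(req ∧ (¬en ∨ en)) ∨ ¬vld) ∧ ¬rdy   [absorption]
    = (¬req ∨ ¬vld) ∧ ¬rdy   [complement / identity]
E2: ¬(¬(¬req ∧ (¬req ∨ ¬en ∨ ¬req ∨ ¬en)) ∧ ¬¬vld) ∧ ¬rdy
    = ¬(¬(¬req ∧ (¬req ∨ ¬en)) ∧ ¬¬vld) ∧ ¬rdy   [idempotence]
    = (¬req ∧ (¬req ∨ ¬en) ∨ ¬vld) ∧ ¬rdy   [De Morgan]
    = (¬req ∨ ¬vld) ∧ ¬rdy   [absorption]
Both reduce to (¬req ∨ ¬vld) ∧ ¬rdy, so they are equivalent.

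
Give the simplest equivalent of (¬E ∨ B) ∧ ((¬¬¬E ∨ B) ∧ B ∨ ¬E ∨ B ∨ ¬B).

(¬E ∨ B) ∧ ((¬¬¬E ∨ B) ∧ B ∨ ¬E ∨ B ∨ ¬B)
= (¬E ∨ B) ∧ ((¬E ∨ B) ∧ B ∨ ¬E ∨ B ∨ ¬B)   [double negation]
= (¬E ∨ B) ∧ (¬E ∨ B ∨ ¬B)   [absorption]
= ¬E ∨ B   [absorption]

¬E ∨ B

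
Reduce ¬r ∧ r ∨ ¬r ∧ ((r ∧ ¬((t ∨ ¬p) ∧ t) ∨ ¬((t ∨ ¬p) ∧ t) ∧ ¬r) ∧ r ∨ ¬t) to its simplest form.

¬r ∧ ¬t

¬r ∧ r ∨ ¬r ∧ ((r ∧ ¬((t ∨ ¬p) ∧ t) ∨ ¬((t ∨ ¬p) ∧ t) ∧ ¬r) ∧ r ∨ ¬t)
= ¬r ∧ ((r ∧ ¬((t ∨ ¬p) ∧ t) ∨ ¬((t ∨ ¬p) ∧ t) ∧ ¬r) ∧ r ∨ ¬t)   [complement / identity]
= ¬r ∧ (¬((t ∨ ¬p) ∧ t) ∧ r ∨ ¬t)   [distribution]
= ¬r ∧ (¬t ∧ r ∨ ¬t)   [absorption]
= ¬r ∧ ¬t   [absorption]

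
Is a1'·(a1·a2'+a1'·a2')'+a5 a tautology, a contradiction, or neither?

neither

a1'·(a1·a2'+a1'·a2')'+a5
= a1'·(a2')'+a5   (distribution)
= a1'·a2+a5   (double negation)
This depends on a1, a2, a5, so it is not a constant.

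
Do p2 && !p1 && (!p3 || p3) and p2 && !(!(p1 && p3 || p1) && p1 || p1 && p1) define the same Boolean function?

E1: p2 && !p1 && (!p3 || p3)
    = p2 && !p1   (complement / identity)
E2: p2 && !(!(p1 && p3 || p1) && p1 || p1 && p1)
    = p2 && !(!p1 && p1 || p1 && p1)   (absorption)
    = p2 && !p1   (distribution)
Both reduce to p2 && !p1, so they are equivalent.

Yes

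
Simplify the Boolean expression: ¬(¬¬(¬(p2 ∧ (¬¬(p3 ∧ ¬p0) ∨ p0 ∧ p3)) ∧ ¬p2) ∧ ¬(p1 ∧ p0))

¬(¬¬(¬(p2 ∧ (¬¬(p3 ∧ ¬p0) ∨ p0 ∧ p3)) ∧ ¬p2) ∧ ¬(p1 ∧ p0))
= ¬(¬(p2 ∧ (¬¬(p3 ∧ ¬p0) ∨ p0 ∧ p3) ∨ p2) ∧ ¬(p1 ∧ p0))   — De Morgan
= ¬(¬(p2 ∧ (p3 ∧ ¬p0 ∨ p0 ∧ p3) ∨ p2) ∧ ¬(p1 ∧ p0))   — double negation
= ¬(¬(p2 ∧ p3 ∨ p2) ∧ ¬(p1 ∧ p0))   — distribution
= ¬(¬p2 ∧ ¬(p1 ∧ p0))   — absorption
= p2 ∨ p1 ∧ p0   — De Morgan

p2 ∨ p1 ∧ p0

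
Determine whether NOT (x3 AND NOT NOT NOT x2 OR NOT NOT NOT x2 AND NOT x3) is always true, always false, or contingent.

NOT (x3 AND NOT NOT NOT x2 OR NOT NOT NOT x2 AND NOT x3)
= NOT NOT NOT NOT x2   [distribution]
= NOT NOT x2   [double negation]
= x2   [double negation]
This depends on x2, so it is not a constant.

contingent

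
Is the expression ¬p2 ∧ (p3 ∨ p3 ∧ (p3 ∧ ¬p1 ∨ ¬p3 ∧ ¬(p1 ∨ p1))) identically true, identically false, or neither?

¬p2 ∧ (p3 ∨ p3 ∧ (p3 ∧ ¬p1 ∨ ¬p3 ∧ ¬(p1 ∨ p1)))
= ¬p2 ∧ (p3 ∨ p3 ∧ (p3 ∧ ¬p1 ∨ ¬p3 ∧ ¬p1))
= ¬p2 ∧ (p3 ∨ p3 ∧ ¬p1)
= ¬p2 ∧ p3
This depends on p2, p3, so it is not a constant.

neither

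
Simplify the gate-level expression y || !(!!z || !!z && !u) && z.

y || !(!!z || !!z && !u) && z
= y || !!!z && z   [absorption]
= y || !z && z   [double negation]
= y   [complement / identity]

y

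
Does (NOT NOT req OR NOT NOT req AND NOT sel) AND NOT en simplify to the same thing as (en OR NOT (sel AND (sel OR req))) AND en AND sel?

E1: (NOT NOT req OR NOT NOT req AND NOT sel) AND NOT en
    = NOT NOT req AND NOT en   (absorption)
    = req AND NOT en   (double negation)
E2: (en OR NOT (sel AND (sel OR req))) AND en AND sel
    = (en OR NOT sel) AND en AND sel   (absorption)
    = en AND sel   (absorption)
These differ: at en=1, req=1, sel=1, E1 = 0 but E2 = 1.

No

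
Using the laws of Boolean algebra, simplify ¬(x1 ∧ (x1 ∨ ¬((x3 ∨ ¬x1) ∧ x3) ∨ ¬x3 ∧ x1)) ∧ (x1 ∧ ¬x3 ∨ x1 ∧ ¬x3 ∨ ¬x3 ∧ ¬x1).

¬x1 ∧ ¬x3

¬(x1 ∧ (x1 ∨ ¬((x3 ∨ ¬x1) ∧ x3) ∨ ¬x3 ∧ x1)) ∧ (x1 ∧ ¬x3 ∨ x1 ∧ ¬x3 ∨ ¬x3 ∧ ¬x1)
= ¬(x1 ∧ (x1 ∨ ¬((x3 ∨ ¬x1) ∧ x3) ∨ ¬x3 ∧ x1)) ∧ (x1 ∧ ¬x3 ∨ ¬x3 ∧ ¬x1)   (idempotence)
= ¬(x1 ∧ (x1 ∨ ¬((x3 ∨ ¬x1) ∧ x3) ∨ ¬x3 ∧ x1)) ∧ ¬x3   (distribution)
= ¬(x1 ∧ (x1 ∨ ¬x3 ∨ ¬x3 ∧ x1)) ∧ ¬x3   (absorption)
= ¬(x1 ∧ (x1 ∨ ¬x3)) ∧ ¬x3   (absorption)
= ¬x1 ∧ ¬x3   (absorption)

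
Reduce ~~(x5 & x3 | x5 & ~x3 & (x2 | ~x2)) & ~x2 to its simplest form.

~~(x5 & x3 | x5 & ~x3 & (x2 | ~x2)) & ~x2
= ~~(x5 & x3 | x5 & ~x3) & ~x2
= ~~x5 & ~x2
= x5 & ~x2

x5 & ~x2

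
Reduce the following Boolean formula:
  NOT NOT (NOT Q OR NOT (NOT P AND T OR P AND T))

NOT Q OR NOT T

NOT NOT (NOT Q OR NOT (NOT P AND T OR P AND T))
= NOT Q OR NOT (NOT P AND T OR P AND T)   (double negation)
= NOT Q OR NOT T   (distribution)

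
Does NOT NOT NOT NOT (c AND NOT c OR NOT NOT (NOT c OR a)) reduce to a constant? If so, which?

no

NOT NOT NOT NOT (c AND NOT c OR NOT NOT (NOT c OR a))
= NOT NOT (c AND NOT c OR NOT NOT (NOT c OR a))   [double negation]
= c AND NOT c OR NOT NOT (NOT c OR a)   [double negation]
= c AND NOT c OR NOT c OR a   [double negation]
= NOT c OR a   [complement / identity]
This depends on a, c, so it is not a constant.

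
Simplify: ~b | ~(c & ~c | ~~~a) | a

~b | a

~b | ~(c & ~c | ~~~a) | a
= ~b | ~~~~a | a   [complement / identity]
= ~b | ~~a | a   [double negation]
= ~b | a | a   [double negation]
= ~b | a   [idempotence]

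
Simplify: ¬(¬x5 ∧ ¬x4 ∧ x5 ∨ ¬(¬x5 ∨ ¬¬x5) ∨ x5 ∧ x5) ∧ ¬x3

¬(¬x5 ∧ ¬x4 ∧ x5 ∨ ¬(¬x5 ∨ ¬¬x5) ∨ x5 ∧ x5) ∧ ¬x3
= ¬(¬x5 ∧ ¬x4 ∧ x5 ∨ x5 ∧ ¬x5 ∨ x5 ∧ x5) ∧ ¬x3   — De Morgan
= ¬((¬x5 ∧ ¬x4 ∨ ¬x5) ∧ x5 ∨ x5 ∧ x5) ∧ ¬x3   — distribution
= ¬(¬x5 ∧ x5 ∨ x5 ∧ x5) ∧ ¬x3   — absorption
= ¬x5 ∧ ¬x3   — distribution

¬x5 ∧ ¬x3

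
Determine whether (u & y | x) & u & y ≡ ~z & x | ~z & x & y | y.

E1: (u & y | x) & u & y
    = u & y   — absorption
E2: ~z & x | ~z & x & y | y
    = ~z & x | y   — absorption
These differ: at u=0, x=1, y=1, z=0, E1 = 0 but E2 = 1.

No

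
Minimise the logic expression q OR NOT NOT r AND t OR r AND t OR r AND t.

q OR r AND t

q OR NOT NOT r AND t OR r AND t OR r AND t
= q OR r AND t OR r AND t OR r AND t   — double negation
= q OR r AND t OR r AND t   — idempotence
= q OR r AND t   — idempotence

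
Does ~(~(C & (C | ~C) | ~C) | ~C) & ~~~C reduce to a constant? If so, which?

~(~(C & (C | ~C) | ~C) | ~C) & ~~~C
= ~(~(C & (C | ~C) | ~C) | ~C) & ~C   [double negation]
= ~(~(C | ~C) | ~C) & ~C   [complement / identity]
= (C | ~C) & C & ~C   [De Morgan]
= C & ~C   [complement / identity]
= 0   [complement]

yes, False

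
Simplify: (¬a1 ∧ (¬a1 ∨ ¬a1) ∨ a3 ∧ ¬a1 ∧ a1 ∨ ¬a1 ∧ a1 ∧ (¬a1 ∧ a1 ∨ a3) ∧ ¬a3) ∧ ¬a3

(¬a1 ∧ (¬a1 ∨ ¬a1) ∨ a3 ∧ ¬a1 ∧ a1 ∨ ¬a1 ∧ a1 ∧ (¬a1 ∧ a1 ∨ a3) ∧ ¬a3) ∧ ¬a3
= (¬a1 ∧ (¬a1 ∨ ¬a1) ∨ a3 ∧ ¬a1 ∧ a1 ∨ ¬a1 ∧ a1 ∧ ¬a3) ∧ ¬a3   [absorption]
= (¬a1 ∧ (¬a1 ∨ ¬a1) ∨ ¬a1 ∧ a1) ∧ ¬a3   [distribution]
= (¬a1 ∧ ¬a1 ∨ ¬a1 ∧ a1) ∧ ¬a3   [idempotence]
= ¬a1 ∧ ¬a3   [distribution]

¬a1 ∧ ¬a3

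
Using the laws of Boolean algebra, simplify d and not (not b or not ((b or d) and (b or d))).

d and not (not b or not ((b or d) and (b or d)))
= d and not (not b or not (b or d))   [idempotence]
= d and b and (b or d)   [De Morgan]
= d and b   [absorption]

d and b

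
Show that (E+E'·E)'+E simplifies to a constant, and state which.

(E+E'·E)'+E
= E'+E   [complement / identity]
= 1   [complement]

1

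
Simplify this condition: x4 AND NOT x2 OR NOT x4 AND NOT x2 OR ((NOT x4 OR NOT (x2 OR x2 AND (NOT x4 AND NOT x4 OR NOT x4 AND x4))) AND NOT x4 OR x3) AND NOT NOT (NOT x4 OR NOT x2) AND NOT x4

x4 AND NOT x2 OR NOT x4 AND NOT x2 OR ((NOT x4 OR NOT (x2 OR x2 AND (NOT x4 AND NOT x4 OR NOT x4 AND x4))) AND NOT x4 OR x3) AND NOT NOT (NOT x4 OR NOT x2) AND NOT x4
= x4 AND NOT x2 OR NOT x4 AND NOT x2 OR ((NOT x4 OR NOT (x2 OR x2 AND NOT x4)) AND NOT x4 OR x3) AND NOT NOT (NOT x4 OR NOT x2) AND NOT x4
= x4 AND NOT x2 OR NOT x4 AND NOT x2 OR ((NOT x4 OR NOT x2) AND NOT x4 OR x3) AND NOT NOT (NOT x4 OR NOT x2) AND NOT x4
= x4 AND NOT x2 OR NOT x4 AND NOT x2 OR ((NOT x4 OR NOT x2) AND NOT x4 OR x3) AND (NOT x4 OR NOT x2) AND NOT x4
= x4 AND NOT x2 OR NOT x4 AND NOT x2 OR (NOT x4 OR NOT x2) AND NOT x4
= x4 AND NOT x2 OR NOT x4 AND NOT x2 OR NOT x4
= NOT x2 OR NOT x4

NOT x2 OR NOT x4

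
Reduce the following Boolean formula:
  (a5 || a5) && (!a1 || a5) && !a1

a5 && !a1

(a5 || a5) && (!a1 || a5) && !a1
= (a5 || a5 && !a1) && !a1
= a5 && !a1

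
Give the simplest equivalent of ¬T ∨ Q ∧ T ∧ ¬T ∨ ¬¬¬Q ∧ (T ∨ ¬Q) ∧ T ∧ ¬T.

¬T

¬T ∨ Q ∧ T ∧ ¬T ∨ ¬¬¬Q ∧ (T ∨ ¬Q) ∧ T ∧ ¬T
= ¬T ∨ Q ∧ T ∧ ¬T ∨ ¬¬¬Q ∧ T ∧ ¬T
= ¬T ∨ Q ∧ T ∧ ¬T ∨ ¬Q ∧ T ∧ ¬T
= ¬T ∨ T ∧ ¬T
= ¬T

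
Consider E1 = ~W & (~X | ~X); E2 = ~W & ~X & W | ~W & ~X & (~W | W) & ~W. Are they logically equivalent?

E1: ~W & (~X | ~X)
    = ~W & ~X   — idempotence
E2: ~W & ~X & W | ~W & ~X & (~W | W) & ~W
    = ~W & ~X & W | ~W & ~X & ~W   — complement / identity
    = ~W & ~X   — distribution
Both reduce to ~W & ~X, so they are equivalent.

Yes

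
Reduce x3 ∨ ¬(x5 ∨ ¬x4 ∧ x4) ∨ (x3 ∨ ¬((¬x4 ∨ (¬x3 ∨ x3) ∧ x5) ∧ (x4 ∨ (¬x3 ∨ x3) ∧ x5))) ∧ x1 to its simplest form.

x3 ∨ ¬x5

x3 ∨ ¬(x5 ∨ ¬x4 ∧ x4) ∨ (x3 ∨ ¬((¬x4 ∨ (¬x3 ∨ x3) ∧ x5) ∧ (x4 ∨ (¬x3 ∨ x3) ∧ x5))) ∧ x1
= x3 ∨ ¬(x5 ∨ ¬x4 ∧ x4) ∨ (x3 ∨ ¬((¬x3 ∨ x3) ∧ x5 ∨ ¬x4 ∧ x4)) ∧ x1   [distribution]
= x3 ∨ ¬(x5 ∨ ¬x4 ∧ x4) ∨ (x3 ∨ ¬(x5 ∨ ¬x4 ∧ x4)) ∧ x1   [complement / identity]
= x3 ∨ ¬(x5 ∨ ¬x4 ∧ x4)   [absorption]
= x3 ∨ ¬x5   [complement / identity]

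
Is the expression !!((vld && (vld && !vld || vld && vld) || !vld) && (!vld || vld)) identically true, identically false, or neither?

identically true

!!((vld && (vld && !vld || vld && vld) || !vld) && (!vld || vld))
= (vld && (vld && !vld || vld && vld) || !vld) && (!vld || vld)   — double negation
= (vld && vld || !vld) && (!vld || vld)   — distribution
= vld && vld || !vld   — complement / identity
= vld || !vld   — idempotence
= true   — complement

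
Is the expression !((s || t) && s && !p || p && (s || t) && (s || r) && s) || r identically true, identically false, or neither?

!((s || t) && s && !p || p && (s || t) && (s || r) && s) || r
= !((s || t) && s && !p || p && (s || t) && s) || r   (absorption)
= !((s || t) && s) || r   (distribution)
= !s || r   (absorption)
This depends on r, s, so it is not a constant.

neither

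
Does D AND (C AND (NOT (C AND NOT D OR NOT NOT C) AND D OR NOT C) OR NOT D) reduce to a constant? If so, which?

yes, False

D AND (C AND (NOT (C AND NOT D OR NOT NOT C) AND D OR NOT C) OR NOT D)
= D AND (C AND (NOT (C AND NOT D OR C) AND D OR NOT C) OR NOT D)
= D AND (C AND (NOT C AND D OR NOT C) OR NOT D)
= D AND (C AND NOT C OR NOT D)
= D AND NOT D
= FALSE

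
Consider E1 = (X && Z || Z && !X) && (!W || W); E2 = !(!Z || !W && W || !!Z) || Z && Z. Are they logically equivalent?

Yes

E1: (X && Z || Z && !X) && (!W || W)
    = Z && (!W || W)   — distribution
    = Z   — complement / identity
E2: !(!Z || !W && W || !!Z) || Z && Z
    = !(!Z || !!Z) || Z && Z   — complement / identity
    = Z && !Z || Z && Z   — De Morgan
    = Z   — distribution
Both reduce to Z, so they are equivalent.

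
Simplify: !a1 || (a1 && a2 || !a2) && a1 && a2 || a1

true

!a1 || (a1 && a2 || !a2) && a1 && a2 || a1
= !a1 || a1 && a2 || a1   (absorption)
= !a1 || a1   (absorption)
= true   (complement)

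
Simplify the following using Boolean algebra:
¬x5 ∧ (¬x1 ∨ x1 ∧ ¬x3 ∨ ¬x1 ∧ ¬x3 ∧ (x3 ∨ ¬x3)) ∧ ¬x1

¬x5 ∧ ¬x1

¬x5 ∧ (¬x1 ∨ x1 ∧ ¬x3 ∨ ¬x1 ∧ ¬x3 ∧ (x3 ∨ ¬x3)) ∧ ¬x1
= ¬x5 ∧ (¬x1 ∨ x1 ∧ ¬x3 ∨ ¬x1 ∧ ¬x3) ∧ ¬x1   — complement / identity
= ¬x5 ∧ (¬x1 ∨ ¬x3) ∧ ¬x1   — distribution
= ¬x5 ∧ ¬x1   — absorption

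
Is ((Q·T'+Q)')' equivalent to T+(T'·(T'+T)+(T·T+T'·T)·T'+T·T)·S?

E1: ((Q·T'+Q)')'
    = Q·T'+Q   [double negation]
    = Q   [absorption]
E2: T+(T'·(T'+T)+(T·T+T'·T)·T'+T·T)·S
    = T+(T'·(T'+T)+T·T'+T·T)·S   [distribution]
    = T+(T'·(T'+T)+T·(T'+T))·S   [distribution]
    = T+(T'+T)·S   [distribution]
    = T+S   [complement / identity]
These differ: at Q=0, S=1, T=0, E1 = 0 but E2 = 1.

No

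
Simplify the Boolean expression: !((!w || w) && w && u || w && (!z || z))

!((!w || w) && w && u || w && (!z || z))
= !((!w || w) && w && u || w)   [complement / identity]
= !(w && u || w)   [complement / identity]
= !w   [absorption]

!w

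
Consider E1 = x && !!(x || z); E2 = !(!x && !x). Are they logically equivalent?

Yes

E1: x && !!(x || z)
    = x && (x || z)   (double negation)
    = x   (absorption)
E2: !(!x && !x)
    = x || x   (De Morgan)
    = x   (idempotence)
Both reduce to x, so they are equivalent.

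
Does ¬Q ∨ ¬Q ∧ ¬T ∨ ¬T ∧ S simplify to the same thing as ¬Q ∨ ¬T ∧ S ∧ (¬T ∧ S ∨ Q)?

Yes

E1: ¬Q ∨ ¬Q ∧ ¬T ∨ ¬T ∧ S
    = ¬Q ∨ ¬T ∧ S
E2: ¬Q ∨ ¬T ∧ S ∧ (¬T ∧ S ∨ Q)
    = ¬Q ∨ ¬T ∧ S
Both reduce to ¬Q ∨ ¬T ∧ S, so they are equivalent.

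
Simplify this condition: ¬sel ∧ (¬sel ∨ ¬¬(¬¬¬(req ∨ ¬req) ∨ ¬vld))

¬sel ∧ (¬sel ∨ ¬¬(¬¬¬(req ∨ ¬req) ∨ ¬vld))
= ¬sel ∧ (¬sel ∨ ¬¬(¬(req ∨ ¬req) ∨ ¬vld))   — double negation
= ¬sel ∧ (¬sel ∨ ¬((req ∨ ¬req) ∧ vld))   — De Morgan
= ¬sel ∧ (¬sel ∨ ¬vld)   — complement / identity
= ¬sel   — absorption

¬sel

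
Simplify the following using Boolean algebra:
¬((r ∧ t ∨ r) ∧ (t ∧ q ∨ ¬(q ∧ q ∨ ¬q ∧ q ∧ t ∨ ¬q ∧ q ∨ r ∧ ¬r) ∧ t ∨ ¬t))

¬((r ∧ t ∨ r) ∧ (t ∧ q ∨ ¬(q ∧ q ∨ ¬q ∧ q ∧ t ∨ ¬q ∧ q ∨ r ∧ ¬r) ∧ t ∨ ¬t))
= ¬((r ∧ t ∨ r) ∧ (t ∧ q ∨ ¬(q ∧ q ∨ ¬q ∧ q ∨ r ∧ ¬r) ∧ t ∨ ¬t))   — absorption
= ¬((r ∧ t ∨ r) ∧ (t ∧ q ∨ ¬(q ∨ r ∧ ¬r) ∧ t ∨ ¬t))   — distribution
= ¬(r ∧ (t ∧ q ∨ ¬(q ∨ r ∧ ¬r) ∧ t ∨ ¬t))   — absorption
= ¬(r ∧ (t ∧ q ∨ ¬q ∧ t ∨ ¬t))   — complement / identity
= ¬(r ∧ (t ∨ ¬t))   — distribution
= ¬r   — complement / identity

¬r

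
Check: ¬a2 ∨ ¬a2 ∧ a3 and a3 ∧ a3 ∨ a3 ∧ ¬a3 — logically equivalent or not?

No

E1: ¬a2 ∨ ¬a2 ∧ a3
    = ¬a2
E2: a3 ∧ a3 ∨ a3 ∧ ¬a3
    = a3
These differ: at a2=0, a3=0, E1 = 1 but E2 = 0.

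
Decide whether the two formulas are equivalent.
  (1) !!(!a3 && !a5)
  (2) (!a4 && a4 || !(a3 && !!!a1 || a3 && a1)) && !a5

Yes

E1: !!(!a3 && !a5)
    = !a3 && !a5
E2: (!a4 && a4 || !(a3 && !!!a1 || a3 && a1)) && !a5
    = !(a3 && !!!a1 || a3 && a1) && !a5
    = !(a3 && !a1 || a3 && a1) && !a5
    = !a3 && !a5
Both reduce to !a3 && !a5, so they are equivalent.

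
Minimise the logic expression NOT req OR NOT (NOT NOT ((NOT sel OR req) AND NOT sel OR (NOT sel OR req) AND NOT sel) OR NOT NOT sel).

NOT req OR NOT (NOT NOT ((NOT sel OR req) AND NOT sel OR (NOT sel OR req) AND NOT sel) OR NOT NOT sel)
= NOT req OR NOT (NOT NOT ((NOT sel OR req) AND NOT sel) OR NOT NOT sel)   [idempotence]
= NOT req OR NOT ((NOT sel OR req) AND NOT sel) AND NOT sel   [De Morgan]
= NOT req OR NOT NOT sel AND NOT sel   [absorption]
= NOT req OR sel AND NOT sel   [double negation]
= NOT req   [complement / identity]

NOT req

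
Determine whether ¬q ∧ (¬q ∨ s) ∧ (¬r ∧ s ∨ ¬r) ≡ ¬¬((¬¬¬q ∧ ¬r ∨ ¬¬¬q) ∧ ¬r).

Yes

E1: ¬q ∧ (¬q ∨ s) ∧ (¬r ∧ s ∨ ¬r)
    = ¬q ∧ (¬r ∧ s ∨ ¬r)   [absorption]
    = ¬q ∧ ¬r   [absorption]
E2: ¬¬((¬¬¬q ∧ ¬r ∨ ¬¬¬q) ∧ ¬r)
    = (¬¬¬q ∧ ¬r ∨ ¬¬¬q) ∧ ¬r   [double negation]
    = ¬¬¬q ∧ ¬r   [absorption]
    = ¬q ∧ ¬r   [double negation]
Both reduce to ¬q ∧ ¬r, so they are equivalent.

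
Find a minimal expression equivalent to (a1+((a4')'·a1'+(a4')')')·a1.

(a1+((a4')'·a1'+(a4')')')·a1
= (a1+((a4')')')·a1   — absorption
= (a1+a4')·a1   — double negation
= a1   — absorption

a1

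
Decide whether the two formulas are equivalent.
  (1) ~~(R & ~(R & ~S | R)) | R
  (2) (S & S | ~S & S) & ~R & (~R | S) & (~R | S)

E1: ~~(R & ~(R & ~S | R)) | R
    = ~~(R & ~R) | R
    = R & ~R | R
    = R
E2: (S & S | ~S & S) & ~R & (~R | S) & (~R | S)
    = S & ~R & (~R | S) & (~R | S)
    = S & ~R & (~R | S)
    = S & ~R
These differ: at R=1, S=1, E1 = 1 but E2 = 0.

No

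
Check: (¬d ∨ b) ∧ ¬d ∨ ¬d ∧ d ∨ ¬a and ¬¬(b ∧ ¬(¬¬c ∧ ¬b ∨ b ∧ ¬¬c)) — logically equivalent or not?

E1: (¬d ∨ b) ∧ ¬d ∨ ¬d ∧ d ∨ ¬a
    = (¬d ∨ b) ∧ ¬d ∨ ¬a
    = ¬d ∨ ¬a
E2: ¬¬(b ∧ ¬(¬¬c ∧ ¬b ∨ b ∧ ¬¬c))
    = ¬¬(b ∧ ¬¬¬c)
    = b ∧ ¬¬¬c
    = b ∧ ¬c
These differ: at a=0, b=0, c=0, d=0, E1 = 1 but E2 = 0.

No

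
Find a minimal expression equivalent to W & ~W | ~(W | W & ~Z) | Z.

~W | Z

W & ~W | ~(W | W & ~Z) | Z
= W & ~W | ~W | Z   [absorption]
= ~W | Z   [complement / identity]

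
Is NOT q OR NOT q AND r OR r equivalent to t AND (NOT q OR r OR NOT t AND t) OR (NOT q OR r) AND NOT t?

E1: NOT q OR NOT q AND r OR r
    = NOT q OR r   [absorption]
E2: t AND (NOT q OR r OR NOT t AND t) OR (NOT q OR r) AND NOT t
    = t AND (NOT q OR r) OR (NOT q OR r) AND NOT t   [complement / identity]
    = NOT q OR r   [distribution]
Both reduce to NOT q OR r, so they are equivalent.

Yes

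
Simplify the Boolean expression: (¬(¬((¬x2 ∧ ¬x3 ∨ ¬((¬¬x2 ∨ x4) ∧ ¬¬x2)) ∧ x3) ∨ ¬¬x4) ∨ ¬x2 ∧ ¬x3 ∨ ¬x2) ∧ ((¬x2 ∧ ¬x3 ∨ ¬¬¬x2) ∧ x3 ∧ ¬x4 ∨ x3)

(¬(¬((¬x2 ∧ ¬x3 ∨ ¬((¬¬x2 ∨ x4) ∧ ¬¬x2)) ∧ x3) ∨ ¬¬x4) ∨ ¬x2 ∧ ¬x3 ∨ ¬x2) ∧ ((¬x2 ∧ ¬x3 ∨ ¬¬¬x2) ∧ x3 ∧ ¬x4 ∨ x3)
= (¬(¬((¬x2 ∧ ¬x3 ∨ ¬¬¬x2) ∧ x3) ∨ ¬¬x4) ∨ ¬x2 ∧ ¬x3 ∨ ¬x2) ∧ ((¬x2 ∧ ¬x3 ∨ ¬¬¬x2) ∧ x3 ∧ ¬x4 ∨ x3)   — absorption
= ((¬x2 ∧ ¬x3 ∨ ¬¬¬x2) ∧ x3 ∧ ¬x4 ∨ ¬x2 ∧ ¬x3 ∨ ¬x2) ∧ ((¬x2 ∧ ¬x3 ∨ ¬¬¬x2) ∧ x3 ∧ ¬x4 ∨ x3)   — De Morgan
= (¬x2 ∧ ¬x3 ∨ ¬x2) ∧ x3 ∨ (¬x2 ∧ ¬x3 ∨ ¬¬¬x2) ∧ x3 ∧ ¬x4   — distribution
= (¬x2 ∧ ¬x3 ∨ ¬x2) ∧ x3 ∨ (¬x2 ∧ ¬x3 ∨ ¬x2) ∧ x3 ∧ ¬x4   — double negation
= (¬x2 ∧ ¬x3 ∨ ¬x2) ∧ x3   — absorption
= ¬x2 ∧ x3   — absorption

¬x2 ∧ x3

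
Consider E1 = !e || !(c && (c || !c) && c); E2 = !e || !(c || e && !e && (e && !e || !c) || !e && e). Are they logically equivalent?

E1: !e || !(c && (c || !c) && c)
    = !e || !(c && c)   (complement / identity)
    = !e || !c   (idempotence)
E2: !e || !(c || e && !e && (e && !e || !c) || !e && e)
    = !e || !(c || e && !e || !e && e)   (absorption)
    = !e || !(c || e && !e)   (complement / identity)
    = !e || !c   (complement / identity)
Both reduce to !e || !c, so they are equivalent.

Yes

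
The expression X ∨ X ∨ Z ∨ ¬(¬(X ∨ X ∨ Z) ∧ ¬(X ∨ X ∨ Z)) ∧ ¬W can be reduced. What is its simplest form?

X ∨ X ∨ Z ∨ ¬(¬(X ∨ X ∨ Z) ∧ ¬(X ∨ X ∨ Z)) ∧ ¬W
= X ∨ X ∨ Z ∨ ¬¬(X ∨ X ∨ Z) ∧ ¬W   — idempotence
= X ∨ X ∨ Z ∨ (X ∨ X ∨ Z) ∧ ¬W   — double negation
= X ∨ X ∨ Z   — absorption
= X ∨ Z   — idempotence

X ∨ Z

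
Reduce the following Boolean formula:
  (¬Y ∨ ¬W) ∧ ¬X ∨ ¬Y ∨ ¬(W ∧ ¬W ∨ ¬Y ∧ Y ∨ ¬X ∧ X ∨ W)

(¬Y ∨ ¬W) ∧ ¬X ∨ ¬Y ∨ ¬(W ∧ ¬W ∨ ¬Y ∧ Y ∨ ¬X ∧ X ∨ W)
= (¬Y ∨ ¬W) ∧ ¬X ∨ ¬Y ∨ ¬(W ∧ ¬W ∨ ¬Y ∧ Y ∨ W)   (complement / identity)
= (¬Y ∨ ¬W) ∧ ¬X ∨ ¬Y ∨ ¬(¬Y ∧ Y ∨ W)   (complement / identity)
= (¬Y ∨ ¬W) ∧ ¬X ∨ ¬Y ∨ ¬W   (complement / identity)
= ¬Y ∨ ¬W   (absorption)

¬Y ∨ ¬W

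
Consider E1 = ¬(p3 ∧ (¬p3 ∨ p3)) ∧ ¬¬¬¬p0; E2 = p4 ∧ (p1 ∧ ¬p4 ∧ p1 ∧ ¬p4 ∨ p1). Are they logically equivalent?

No

E1: ¬(p3 ∧ (¬p3 ∨ p3)) ∧ ¬¬¬¬p0
    = ¬(p3 ∧ (¬p3 ∨ p3)) ∧ ¬¬p0   — double negation
    = ¬p3 ∧ ¬¬p0   — complement / identity
    = ¬p3 ∧ p0   — double negation
E2: p4 ∧ (p1 ∧ ¬p4 ∧ p1 ∧ ¬p4 ∨ p1)
    = p4 ∧ (p1 ∧ ¬p4 ∨ p1)   — idempotence
    = p4 ∧ p1   — absorption
These differ: at p0=1, p1=1, p3=0, p4=0, E1 = 1 but E2 = 0.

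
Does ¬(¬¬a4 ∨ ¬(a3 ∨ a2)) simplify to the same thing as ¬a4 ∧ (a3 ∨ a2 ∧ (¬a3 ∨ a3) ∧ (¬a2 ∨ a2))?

E1: ¬(¬¬a4 ∨ ¬(a3 ∨ a2))
    = ¬a4 ∧ (a3 ∨ a2)
E2: ¬a4 ∧ (a3 ∨ a2 ∧ (¬a3 ∨ a3) ∧ (¬a2 ∨ a2))
    = ¬a4 ∧ (a3 ∨ a2 ∧ (¬a2 ∨ a2))
    = ¬a4 ∧ (a3 ∨ a2)
Both reduce to ¬a4 ∧ (a3 ∨ a2), so they are equivalent.

Yes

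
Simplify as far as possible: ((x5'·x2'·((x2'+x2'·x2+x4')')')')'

x5'·x2'

((x5'·x2'·((x2'+x2'·x2+x4')')')')'
= ((x5'·x2'·(x2'+x2'·x2+x4'))')'   (double negation)
= ((x5'·x2'·(x2'+x4'))')'   (complement / identity)
= x5'·x2'·(x2'+x4')   (double negation)
= x5'·x2'   (absorption)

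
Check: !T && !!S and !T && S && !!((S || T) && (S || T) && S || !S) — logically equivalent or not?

Yes

E1: !T && !!S
    = !T && S
E2: !T && S && !!((S || T) && (S || T) && S || !S)
    = !T && S && !!((S || T) && S || !S)
    = !T && S && !!(S || !S)
    = !T && S && (S || !S)
    = !T && S
Both reduce to !T && S, so they are equivalent.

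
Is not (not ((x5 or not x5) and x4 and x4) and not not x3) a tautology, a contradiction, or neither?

not (not ((x5 or not x5) and x4 and x4) and not not x3)
= not (not ((x5 or not x5) and x4) and not not x3)   (idempotence)
= not (not x4 and not not x3)   (complement / identity)
= x4 or not x3   (De Morgan)
This depends on x3, x4, so it is not a constant.

neither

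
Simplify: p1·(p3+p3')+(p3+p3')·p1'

p1·(p3+p3')+(p3+p3')·p1'
= p3+p3'
= 1

1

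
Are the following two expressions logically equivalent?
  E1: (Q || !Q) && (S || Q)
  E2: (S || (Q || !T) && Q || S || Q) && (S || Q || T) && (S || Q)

Yes

E1: (Q || !Q) && (S || Q)
    = S || Q   (complement / identity)
E2: (S || (Q || !T) && Q || S || Q) && (S || Q || T) && (S || Q)
    = (S || Q || S || Q) && (S || Q || T) && (S || Q)   (absorption)
    = ((S || Q) && T || S || Q) && (S || Q)   (distribution)
    = (S || Q) && (S || Q)   (absorption)
    = S || Q   (idempotence)
Both reduce to S || Q, so they are equivalent.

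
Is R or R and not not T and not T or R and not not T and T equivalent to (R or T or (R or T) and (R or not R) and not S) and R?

Yes

E1: R or R and not not T and not T or R and not not T and T
    = R or R and not not T
    = R or R and T
    = R
E2: (R or T or (R or T) and (R or not R) and not S) and R
    = (R or T or (R or T) and not S) and R
    = (R or T) and R
    = R
Both reduce to R, so they are equivalent.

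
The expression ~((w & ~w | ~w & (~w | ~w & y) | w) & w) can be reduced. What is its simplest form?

~((w & ~w | ~w & (~w | ~w & y) | w) & w)
= ~((w & ~w | ~w & ~w | w) & w)
= ~((~w | w) & w)
= ~w

~w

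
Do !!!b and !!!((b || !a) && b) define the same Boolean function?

E1: !!!b
    = !b   — double negation
E2: !!!((b || !a) && b)
    = !!!b   — absorption
    = !b   — double negation
Both reduce to !b, so they are equivalent.

Yes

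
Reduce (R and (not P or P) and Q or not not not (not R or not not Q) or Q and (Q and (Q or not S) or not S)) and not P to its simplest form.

(R or Q) and not P

(R and (not P or P) and Q or not not not (not R or not not Q) or Q and (Q and (Q or not S) or not S)) and not P
= (R and (not P or P) and Q or not not (R and not Q) or Q and (Q and (Q or not S) or not S)) and not P   — De Morgan
= (R and Q or not not (R and not Q) or Q and (Q and (Q or not S) or not S)) and not P   — complement / identity
= (R and Q or R and not Q or Q and (Q and (Q or not S) or not S)) and not P   — double negation
= (R and Q or R and not Q or Q and (Q or not S)) and not P   — absorption
= (R and Q or R and not Q or Q) and not P   — absorption
= (R or Q) and not P   — distribution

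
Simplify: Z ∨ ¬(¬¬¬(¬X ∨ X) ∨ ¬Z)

Z ∨ ¬(¬¬¬(¬X ∨ X) ∨ ¬Z)
= Z ∨ ¬¬(¬X ∨ X) ∧ Z
= Z ∨ (¬X ∨ X) ∧ Z
= Z ∨ Z
= Z

Z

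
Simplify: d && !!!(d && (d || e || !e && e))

false

d && !!!(d && (d || e || !e && e))
= d && !!!(d && (d || e))   (complement / identity)
= d && !!!d   (absorption)
= d && !d   (double negation)
= false   (complement)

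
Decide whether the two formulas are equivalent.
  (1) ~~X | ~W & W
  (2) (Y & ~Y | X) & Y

No

E1: ~~X | ~W & W
    = ~~X   — complement / identity
    = X   — double negation
E2: (Y & ~Y | X) & Y
    = X & Y   — complement / identity
These differ: at W=0, X=1, Y=0, E1 = 1 but E2 = 0.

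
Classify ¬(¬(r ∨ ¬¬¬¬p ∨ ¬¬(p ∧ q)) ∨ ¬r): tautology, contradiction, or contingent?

¬(¬(r ∨ ¬¬¬¬p ∨ ¬¬(p ∧ q)) ∨ ¬r)
= (r ∨ ¬¬¬¬p ∨ ¬¬(p ∧ q)) ∧ r
= (r ∨ ¬¬¬¬p ∨ p ∧ q) ∧ r
= (r ∨ ¬¬p ∨ p ∧ q) ∧ r
= (r ∨ p ∨ p ∧ q) ∧ r
= (r ∨ p) ∧ r
= r
This depends on r, so it is not a constant.

contingent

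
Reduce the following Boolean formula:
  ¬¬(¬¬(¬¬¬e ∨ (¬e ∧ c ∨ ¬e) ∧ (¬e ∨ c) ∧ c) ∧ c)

¬e ∧ c

¬¬(¬¬(¬¬¬e ∨ (¬e ∧ c ∨ ¬e) ∧ (¬e ∨ c) ∧ c) ∧ c)
= ¬¬(¬¬(¬¬¬e ∨ ¬e ∧ (¬e ∨ c) ∧ c) ∧ c)   [absorption]
= ¬¬(¬¬(¬e ∨ ¬e ∧ (¬e ∨ c) ∧ c) ∧ c)   [double negation]
= ¬¬(¬¬(¬e ∨ ¬e ∧ c) ∧ c)   [absorption]
= ¬¬(¬¬¬e ∧ c)   [absorption]
= ¬¬¬e ∧ c   [double negation]
= ¬e ∧ c   [double negation]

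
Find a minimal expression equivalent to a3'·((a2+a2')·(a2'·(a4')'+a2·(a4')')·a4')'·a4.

a3'·a4

a3'·((a2+a2')·(a2'·(a4')'+a2·(a4')')·a4')'·a4
= a3'·((a2'·(a4')'+a2·(a4')')·a4')'·a4
= a3'·((a4')'·a4')'·a4
= a3'·(a4'+a4)·a4
= a3'·a4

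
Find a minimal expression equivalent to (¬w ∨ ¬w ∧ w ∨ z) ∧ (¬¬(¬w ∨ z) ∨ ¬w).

(¬w ∨ ¬w ∧ w ∨ z) ∧ (¬¬(¬w ∨ z) ∨ ¬w)
= (¬w ∨ ¬w ∧ w ∨ z) ∧ (¬w ∨ z ∨ ¬w)   — double negation
= (¬w ∨ z) ∧ (¬w ∨ z ∨ ¬w)   — complement / identity
= ¬w ∨ z   — absorption

¬w ∨ z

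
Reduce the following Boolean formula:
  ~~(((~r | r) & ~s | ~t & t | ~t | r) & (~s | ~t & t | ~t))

~~(((~r | r) & ~s | ~t & t | ~t | r) & (~s | ~t & t | ~t))
= ~~((~s | ~t & t | ~t | r) & (~s | ~t & t | ~t))
= ~~(~s | ~t & t | ~t)
= ~~(~s | ~t)
= ~s | ~t

~s | ~t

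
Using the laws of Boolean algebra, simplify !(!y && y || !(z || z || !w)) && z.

!(!y && y || !(z || z || !w)) && z
= !!(z || z || !w) && z
= (z || z || !w) && z
= (z || !w) && z
= z

z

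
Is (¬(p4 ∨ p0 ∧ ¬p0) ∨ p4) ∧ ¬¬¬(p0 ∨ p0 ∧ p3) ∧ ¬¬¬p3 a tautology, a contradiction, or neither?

neither

(¬(p4 ∨ p0 ∧ ¬p0) ∨ p4) ∧ ¬¬¬(p0 ∨ p0 ∧ p3) ∧ ¬¬¬p3
= (¬(p4 ∨ p0 ∧ ¬p0) ∨ p4) ∧ ¬¬¬p0 ∧ ¬¬¬p3   (absorption)
= (¬(p4 ∨ p0 ∧ ¬p0) ∨ p4) ∧ ¬p0 ∧ ¬¬¬p3   (double negation)
= (¬p4 ∨ p4) ∧ ¬p0 ∧ ¬¬¬p3   (complement / identity)
= ¬p0 ∧ ¬¬¬p3   (complement / identity)
= ¬p0 ∧ ¬p3   (double negation)
This depends on p0, p3, so it is not a constant.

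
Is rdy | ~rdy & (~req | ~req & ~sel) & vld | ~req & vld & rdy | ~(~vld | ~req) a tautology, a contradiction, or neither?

neither

rdy | ~rdy & (~req | ~req & ~sel) & vld | ~req & vld & rdy | ~(~vld | ~req)
= rdy | ~rdy & (~req | ~req & ~sel) & vld | ~req & vld & rdy | vld & req
= rdy | ~rdy & ~req & vld | ~req & vld & rdy | vld & req
= rdy | ~req & vld | vld & req
= rdy | vld
This depends on rdy, vld, so it is not a constant.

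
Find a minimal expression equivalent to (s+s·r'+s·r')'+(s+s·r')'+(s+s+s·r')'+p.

s'+p

(s+s·r'+s·r')'+(s+s·r')'+(s+s+s·r')'+p
= (s+s·r'+s·r')'+(s+s·r')'+(s+s·r')'+p   — idempotence
= (s+s·r'+s·r')'+(s+s·r')'+p   — idempotence
= (s+s·r')'+(s+s·r')'+p   — idempotence
= (s+s·r')'+p   — idempotence
= s'+p   — absorption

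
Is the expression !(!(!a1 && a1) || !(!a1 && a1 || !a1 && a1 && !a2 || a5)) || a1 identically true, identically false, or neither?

neither

!(!(!a1 && a1) || !(!a1 && a1 || !a1 && a1 && !a2 || a5)) || a1
= !a1 && a1 && (!a1 && a1 || !a1 && a1 && !a2 || a5) || a1   [De Morgan]
= !a1 && a1 && (!a1 && a1 || a5) || a1   [absorption]
= !a1 && a1 || a1   [absorption]
= a1   [complement / identity]
This depends on a1, so it is not a constant.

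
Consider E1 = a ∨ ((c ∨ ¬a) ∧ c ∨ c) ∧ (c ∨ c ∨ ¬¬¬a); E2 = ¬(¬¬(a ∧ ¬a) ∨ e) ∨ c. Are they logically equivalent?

No

E1: a ∨ ((c ∨ ¬a) ∧ c ∨ c) ∧ (c ∨ c ∨ ¬¬¬a)
    = a ∨ ((c ∨ ¬a) ∧ c ∨ c) ∧ (c ∨ c ∨ ¬a)   (double negation)
    = a ∨ (c ∨ c) ∧ (c ∨ c ∨ ¬a)   (absorption)
    = a ∨ c ∨ c   (absorption)
    = a ∨ c   (idempotence)
E2: ¬(¬¬(a ∧ ¬a) ∨ e) ∨ c
    = ¬(a ∧ ¬a ∨ e) ∨ c   (double negation)
    = ¬e ∨ c   (complement / identity)
These differ: at a=0, c=0, e=0, E1 = 0 but E2 = 1.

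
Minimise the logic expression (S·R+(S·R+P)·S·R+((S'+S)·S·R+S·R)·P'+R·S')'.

R'

(S·R+(S·R+P)·S·R+((S'+S)·S·R+S·R)·P'+R·S')'
= (S·R+(S·R+P)·S·R+(S·R+S·R)·P'+R·S')'
= (S·R+S·R+(S·R+S·R)·P'+R·S')'
= (S·R+S·R+R·S')'
= (S·R+R·S')'
= R'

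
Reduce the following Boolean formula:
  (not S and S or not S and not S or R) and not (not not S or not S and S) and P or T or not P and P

(not S and S or not S and not S or R) and not (not not S or not S and S) and P or T or not P and P
= (not S or R) and not (not not S or not S and S) and P or T or not P and P
= (not S or R) and not not not S and P or T or not P and P
= (not S or R) and not not not S and P or T
= (not S or R) and not S and P or T
= not S and P or T

not S and P or T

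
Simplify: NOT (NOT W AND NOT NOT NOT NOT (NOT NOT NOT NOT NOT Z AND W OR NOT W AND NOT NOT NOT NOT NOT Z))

NOT (NOT W AND NOT NOT NOT NOT (NOT NOT NOT NOT NOT Z AND W OR NOT W AND NOT NOT NOT NOT NOT Z))
= NOT (NOT W AND NOT NOT NOT NOT NOT NOT NOT NOT NOT Z)   [distribution]
= NOT (NOT W AND NOT NOT NOT NOT NOT NOT NOT Z)   [double negation]
= W OR NOT NOT NOT NOT NOT NOT Z   [De Morgan]
= W OR NOT NOT NOT NOT Z   [double negation]
= W OR NOT NOT Z   [double negation]
= W OR Z   [double negation]

W OR Z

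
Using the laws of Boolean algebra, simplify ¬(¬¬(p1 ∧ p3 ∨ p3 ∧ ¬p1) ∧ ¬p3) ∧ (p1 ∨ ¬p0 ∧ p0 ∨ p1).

p1

¬(¬¬(p1 ∧ p3 ∨ p3 ∧ ¬p1) ∧ ¬p3) ∧ (p1 ∨ ¬p0 ∧ p0 ∨ p1)
= ¬(¬¬p3 ∧ ¬p3) ∧ (p1 ∨ ¬p0 ∧ p0 ∨ p1)   — distribution
= ¬(¬¬p3 ∧ ¬p3) ∧ (p1 ∨ p1)   — complement / identity
= (¬p3 ∨ p3) ∧ (p1 ∨ p1)   — De Morgan
= p1 ∨ p1   — complement / identity
= p1   — idempotence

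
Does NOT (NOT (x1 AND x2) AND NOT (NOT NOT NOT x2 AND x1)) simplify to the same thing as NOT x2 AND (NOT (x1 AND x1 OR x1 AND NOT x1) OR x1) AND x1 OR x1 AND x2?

E1: NOT (NOT (x1 AND x2) AND NOT (NOT NOT NOT x2 AND x1))
    = NOT (NOT (x1 AND x2) AND NOT (NOT x2 AND x1))   [double negation]
    = x1 AND x2 OR NOT x2 AND x1   [De Morgan]
    = x1   [distribution]
E2: NOT x2 AND (NOT (x1 AND x1 OR x1 AND NOT x1) OR x1) AND x1 OR x1 AND x2
    = NOT x2 AND (NOT x1 OR x1) AND x1 OR x1 AND x2   [distribution]
    = NOT x2 AND x1 OR x1 AND x2   [complement / identity]
    = x1   [distribution]
Both reduce to x1, so they are equivalent.

Yes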